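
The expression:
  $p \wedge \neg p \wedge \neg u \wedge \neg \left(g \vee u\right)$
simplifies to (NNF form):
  $\text{False}$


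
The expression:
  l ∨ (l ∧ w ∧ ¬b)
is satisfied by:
  {l: True}


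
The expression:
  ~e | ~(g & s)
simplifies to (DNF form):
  ~e | ~g | ~s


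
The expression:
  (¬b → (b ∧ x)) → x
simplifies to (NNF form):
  x ∨ ¬b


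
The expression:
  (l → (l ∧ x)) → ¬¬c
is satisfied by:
  {c: True, l: True, x: False}
  {c: True, x: False, l: False}
  {c: True, l: True, x: True}
  {c: True, x: True, l: False}
  {l: True, x: False, c: False}


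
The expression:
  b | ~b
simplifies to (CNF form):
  True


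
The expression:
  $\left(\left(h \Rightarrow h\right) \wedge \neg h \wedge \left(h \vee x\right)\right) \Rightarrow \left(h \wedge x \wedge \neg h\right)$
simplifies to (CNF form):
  $h \vee \neg x$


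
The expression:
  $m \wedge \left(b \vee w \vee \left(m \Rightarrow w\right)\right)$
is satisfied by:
  {m: True, b: True, w: True}
  {m: True, b: True, w: False}
  {m: True, w: True, b: False}


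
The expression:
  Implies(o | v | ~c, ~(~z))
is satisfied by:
  {z: True, c: True, v: False, o: False}
  {z: True, c: False, v: False, o: False}
  {z: True, o: True, c: True, v: False}
  {z: True, o: True, c: False, v: False}
  {z: True, v: True, c: True, o: False}
  {z: True, v: True, c: False, o: False}
  {z: True, v: True, o: True, c: True}
  {z: True, v: True, o: True, c: False}
  {c: True, z: False, v: False, o: False}


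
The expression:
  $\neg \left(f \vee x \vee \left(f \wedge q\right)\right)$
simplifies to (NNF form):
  $\neg f \wedge \neg x$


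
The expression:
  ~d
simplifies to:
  ~d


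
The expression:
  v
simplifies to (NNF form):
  v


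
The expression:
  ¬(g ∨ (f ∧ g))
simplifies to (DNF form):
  ¬g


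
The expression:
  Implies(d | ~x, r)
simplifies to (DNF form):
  r | (x & ~d)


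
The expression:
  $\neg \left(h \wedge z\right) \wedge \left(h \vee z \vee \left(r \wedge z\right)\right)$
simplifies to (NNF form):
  $\left(h \wedge \neg z\right) \vee \left(z \wedge \neg h\right)$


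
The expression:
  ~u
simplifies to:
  ~u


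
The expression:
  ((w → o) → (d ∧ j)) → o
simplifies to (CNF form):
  (o ∨ ¬w) ∧ (o ∨ ¬d ∨ ¬j) ∧ (o ∨ ¬d ∨ ¬w) ∧ (o ∨ ¬j ∨ ¬w)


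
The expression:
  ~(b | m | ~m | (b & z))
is never true.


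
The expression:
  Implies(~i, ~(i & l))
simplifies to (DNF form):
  True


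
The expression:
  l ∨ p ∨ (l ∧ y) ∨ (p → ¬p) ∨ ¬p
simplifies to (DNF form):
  True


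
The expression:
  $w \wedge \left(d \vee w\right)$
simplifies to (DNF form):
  $w$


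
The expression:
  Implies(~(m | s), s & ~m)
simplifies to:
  m | s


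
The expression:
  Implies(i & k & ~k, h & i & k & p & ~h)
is always true.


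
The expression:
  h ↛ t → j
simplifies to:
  j ∨ t ∨ ¬h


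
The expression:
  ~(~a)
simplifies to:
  a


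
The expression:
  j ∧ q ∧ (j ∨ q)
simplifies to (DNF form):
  j ∧ q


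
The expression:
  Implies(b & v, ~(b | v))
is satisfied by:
  {v: False, b: False}
  {b: True, v: False}
  {v: True, b: False}


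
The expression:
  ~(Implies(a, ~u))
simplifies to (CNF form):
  a & u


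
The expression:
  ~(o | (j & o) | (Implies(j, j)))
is never true.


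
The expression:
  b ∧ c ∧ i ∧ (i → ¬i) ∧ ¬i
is never true.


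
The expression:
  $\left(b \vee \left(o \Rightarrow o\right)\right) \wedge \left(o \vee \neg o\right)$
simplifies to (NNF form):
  $\text{True}$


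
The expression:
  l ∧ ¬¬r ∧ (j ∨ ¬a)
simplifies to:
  l ∧ r ∧ (j ∨ ¬a)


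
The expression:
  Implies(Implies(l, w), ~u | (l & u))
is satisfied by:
  {l: True, u: False}
  {u: False, l: False}
  {u: True, l: True}


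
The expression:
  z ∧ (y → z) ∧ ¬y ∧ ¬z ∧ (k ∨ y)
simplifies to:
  False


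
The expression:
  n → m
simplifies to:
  m ∨ ¬n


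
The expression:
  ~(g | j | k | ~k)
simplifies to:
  False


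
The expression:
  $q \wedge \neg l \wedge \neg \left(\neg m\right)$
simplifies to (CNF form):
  $m \wedge q \wedge \neg l$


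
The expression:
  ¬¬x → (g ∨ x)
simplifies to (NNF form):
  True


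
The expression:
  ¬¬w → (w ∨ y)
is always true.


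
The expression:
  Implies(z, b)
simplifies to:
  b | ~z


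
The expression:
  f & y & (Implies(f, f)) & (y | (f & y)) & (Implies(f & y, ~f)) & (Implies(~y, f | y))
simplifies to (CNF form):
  False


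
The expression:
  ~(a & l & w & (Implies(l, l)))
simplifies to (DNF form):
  ~a | ~l | ~w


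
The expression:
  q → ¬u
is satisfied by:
  {u: False, q: False}
  {q: True, u: False}
  {u: True, q: False}


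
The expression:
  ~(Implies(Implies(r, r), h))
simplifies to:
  ~h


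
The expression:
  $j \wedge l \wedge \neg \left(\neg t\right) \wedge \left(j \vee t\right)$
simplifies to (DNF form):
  $j \wedge l \wedge t$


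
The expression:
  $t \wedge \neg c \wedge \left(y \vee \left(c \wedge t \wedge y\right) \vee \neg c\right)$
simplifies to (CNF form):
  $t \wedge \neg c$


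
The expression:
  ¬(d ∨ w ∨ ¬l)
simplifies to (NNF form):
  l ∧ ¬d ∧ ¬w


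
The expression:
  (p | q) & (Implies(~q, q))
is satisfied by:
  {q: True}


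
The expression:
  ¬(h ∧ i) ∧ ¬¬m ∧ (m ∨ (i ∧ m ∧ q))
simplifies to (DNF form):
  (m ∧ ¬h) ∨ (m ∧ ¬i)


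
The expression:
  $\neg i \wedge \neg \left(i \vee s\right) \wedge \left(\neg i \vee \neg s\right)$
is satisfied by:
  {i: False, s: False}


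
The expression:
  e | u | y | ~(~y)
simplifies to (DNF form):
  e | u | y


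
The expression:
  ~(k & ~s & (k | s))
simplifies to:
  s | ~k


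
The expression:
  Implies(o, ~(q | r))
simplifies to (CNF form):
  (~o | ~q) & (~o | ~r)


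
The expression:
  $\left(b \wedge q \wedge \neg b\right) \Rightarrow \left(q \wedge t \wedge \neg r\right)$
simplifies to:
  $\text{True}$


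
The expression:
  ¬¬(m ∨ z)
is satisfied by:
  {z: True, m: True}
  {z: True, m: False}
  {m: True, z: False}


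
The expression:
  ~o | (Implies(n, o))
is always true.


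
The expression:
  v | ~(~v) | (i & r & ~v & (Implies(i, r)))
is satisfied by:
  {i: True, v: True, r: True}
  {i: True, v: True, r: False}
  {v: True, r: True, i: False}
  {v: True, r: False, i: False}
  {i: True, r: True, v: False}


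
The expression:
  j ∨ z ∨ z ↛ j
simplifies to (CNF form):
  j ∨ z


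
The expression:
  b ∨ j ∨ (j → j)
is always true.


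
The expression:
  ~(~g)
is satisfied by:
  {g: True}


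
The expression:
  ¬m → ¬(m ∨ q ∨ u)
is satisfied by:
  {m: True, q: False, u: False}
  {m: True, u: True, q: False}
  {m: True, q: True, u: False}
  {m: True, u: True, q: True}
  {u: False, q: False, m: False}


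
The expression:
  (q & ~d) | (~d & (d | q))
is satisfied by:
  {q: True, d: False}


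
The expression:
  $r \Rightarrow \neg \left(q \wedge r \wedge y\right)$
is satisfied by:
  {q: False, y: False, r: False}
  {r: True, q: False, y: False}
  {y: True, q: False, r: False}
  {r: True, y: True, q: False}
  {q: True, r: False, y: False}
  {r: True, q: True, y: False}
  {y: True, q: True, r: False}


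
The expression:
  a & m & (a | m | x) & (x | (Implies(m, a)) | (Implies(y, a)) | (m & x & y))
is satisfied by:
  {a: True, m: True}


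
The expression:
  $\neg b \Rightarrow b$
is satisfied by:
  {b: True}


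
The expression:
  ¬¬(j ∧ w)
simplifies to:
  j ∧ w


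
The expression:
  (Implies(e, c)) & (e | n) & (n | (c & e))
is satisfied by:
  {c: True, n: True, e: False}
  {n: True, e: False, c: False}
  {c: True, e: True, n: True}
  {c: True, e: True, n: False}


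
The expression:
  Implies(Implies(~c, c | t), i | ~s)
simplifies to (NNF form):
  i | ~s | (~c & ~t)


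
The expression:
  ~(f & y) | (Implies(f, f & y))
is always true.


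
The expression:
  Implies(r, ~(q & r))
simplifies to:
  ~q | ~r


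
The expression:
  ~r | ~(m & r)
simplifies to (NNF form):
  ~m | ~r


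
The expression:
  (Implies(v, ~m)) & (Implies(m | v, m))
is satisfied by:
  {v: False}


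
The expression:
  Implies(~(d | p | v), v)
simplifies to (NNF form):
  d | p | v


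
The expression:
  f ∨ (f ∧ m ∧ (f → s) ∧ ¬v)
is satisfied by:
  {f: True}


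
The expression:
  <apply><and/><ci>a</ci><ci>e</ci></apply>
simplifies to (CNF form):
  <apply><and/><ci>a</ci><ci>e</ci></apply>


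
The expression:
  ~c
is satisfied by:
  {c: False}


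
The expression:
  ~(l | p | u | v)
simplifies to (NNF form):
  ~l & ~p & ~u & ~v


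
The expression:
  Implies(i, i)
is always true.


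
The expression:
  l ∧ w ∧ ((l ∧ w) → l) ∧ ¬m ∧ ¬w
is never true.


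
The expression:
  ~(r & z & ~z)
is always true.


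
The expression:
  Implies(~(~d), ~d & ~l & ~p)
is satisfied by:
  {d: False}


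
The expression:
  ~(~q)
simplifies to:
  q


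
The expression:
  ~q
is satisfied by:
  {q: False}


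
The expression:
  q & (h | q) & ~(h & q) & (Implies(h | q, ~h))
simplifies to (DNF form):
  q & ~h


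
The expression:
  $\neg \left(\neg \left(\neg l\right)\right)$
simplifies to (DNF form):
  $\neg l$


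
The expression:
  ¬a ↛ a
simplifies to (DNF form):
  True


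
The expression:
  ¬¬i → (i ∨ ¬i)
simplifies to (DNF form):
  True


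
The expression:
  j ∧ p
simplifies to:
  j ∧ p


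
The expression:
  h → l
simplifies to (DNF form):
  l ∨ ¬h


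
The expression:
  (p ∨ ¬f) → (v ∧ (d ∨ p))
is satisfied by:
  {d: True, v: True, f: True, p: False}
  {d: True, v: True, f: False, p: False}
  {v: True, f: True, d: False, p: False}
  {d: True, p: True, v: True, f: True}
  {d: True, p: True, v: True, f: False}
  {p: True, v: True, f: True, d: False}
  {p: True, v: True, d: False, f: False}
  {d: True, f: True, p: False, v: False}
  {f: True, p: False, v: False, d: False}


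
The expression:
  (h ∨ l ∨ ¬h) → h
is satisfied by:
  {h: True}


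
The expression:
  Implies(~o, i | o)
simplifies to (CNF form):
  i | o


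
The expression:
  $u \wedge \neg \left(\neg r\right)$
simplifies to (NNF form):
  $r \wedge u$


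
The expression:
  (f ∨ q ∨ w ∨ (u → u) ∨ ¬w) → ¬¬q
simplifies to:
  q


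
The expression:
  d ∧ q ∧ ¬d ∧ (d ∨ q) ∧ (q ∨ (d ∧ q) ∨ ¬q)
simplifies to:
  False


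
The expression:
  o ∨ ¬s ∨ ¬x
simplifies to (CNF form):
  o ∨ ¬s ∨ ¬x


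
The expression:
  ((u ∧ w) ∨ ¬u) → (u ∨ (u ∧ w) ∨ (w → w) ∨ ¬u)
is always true.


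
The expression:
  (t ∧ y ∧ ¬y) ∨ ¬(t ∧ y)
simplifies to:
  ¬t ∨ ¬y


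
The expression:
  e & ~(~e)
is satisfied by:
  {e: True}


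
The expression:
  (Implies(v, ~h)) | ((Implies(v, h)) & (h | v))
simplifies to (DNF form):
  True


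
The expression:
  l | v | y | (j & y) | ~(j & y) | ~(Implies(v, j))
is always true.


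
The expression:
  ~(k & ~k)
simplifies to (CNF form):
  True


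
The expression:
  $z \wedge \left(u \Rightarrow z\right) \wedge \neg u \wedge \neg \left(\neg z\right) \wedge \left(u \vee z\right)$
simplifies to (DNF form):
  $z \wedge \neg u$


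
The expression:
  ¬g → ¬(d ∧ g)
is always true.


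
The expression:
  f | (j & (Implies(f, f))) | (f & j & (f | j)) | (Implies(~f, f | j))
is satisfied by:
  {f: True, j: True}
  {f: True, j: False}
  {j: True, f: False}


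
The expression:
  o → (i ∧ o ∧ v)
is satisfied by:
  {i: True, v: True, o: False}
  {i: True, v: False, o: False}
  {v: True, i: False, o: False}
  {i: False, v: False, o: False}
  {i: True, o: True, v: True}


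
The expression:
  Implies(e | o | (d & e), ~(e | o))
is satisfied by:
  {e: False, o: False}


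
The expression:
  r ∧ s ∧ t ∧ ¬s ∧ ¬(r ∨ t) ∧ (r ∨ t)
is never true.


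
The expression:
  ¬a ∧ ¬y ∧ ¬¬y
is never true.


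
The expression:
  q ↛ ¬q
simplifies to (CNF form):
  q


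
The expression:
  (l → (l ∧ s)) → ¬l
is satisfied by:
  {l: False, s: False}
  {s: True, l: False}
  {l: True, s: False}


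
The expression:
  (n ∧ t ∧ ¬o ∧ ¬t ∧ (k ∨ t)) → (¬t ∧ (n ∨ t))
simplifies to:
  True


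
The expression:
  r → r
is always true.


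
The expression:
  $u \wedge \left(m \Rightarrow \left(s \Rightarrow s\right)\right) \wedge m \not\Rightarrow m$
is never true.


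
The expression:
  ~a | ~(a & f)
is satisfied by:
  {a: False, f: False}
  {f: True, a: False}
  {a: True, f: False}


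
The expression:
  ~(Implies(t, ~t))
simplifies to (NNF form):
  t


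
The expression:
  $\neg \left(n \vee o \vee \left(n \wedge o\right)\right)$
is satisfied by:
  {n: False, o: False}


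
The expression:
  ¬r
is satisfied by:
  {r: False}


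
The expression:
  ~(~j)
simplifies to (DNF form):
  j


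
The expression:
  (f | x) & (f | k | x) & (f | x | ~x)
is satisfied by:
  {x: True, f: True}
  {x: True, f: False}
  {f: True, x: False}


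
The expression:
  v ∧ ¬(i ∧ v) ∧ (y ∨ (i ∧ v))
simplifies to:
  v ∧ y ∧ ¬i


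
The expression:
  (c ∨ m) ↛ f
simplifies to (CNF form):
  ¬f ∧ (c ∨ m)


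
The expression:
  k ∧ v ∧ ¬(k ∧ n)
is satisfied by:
  {k: True, v: True, n: False}


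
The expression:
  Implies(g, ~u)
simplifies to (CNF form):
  ~g | ~u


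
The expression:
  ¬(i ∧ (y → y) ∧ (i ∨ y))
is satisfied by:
  {i: False}


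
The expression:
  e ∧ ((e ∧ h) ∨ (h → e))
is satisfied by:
  {e: True}


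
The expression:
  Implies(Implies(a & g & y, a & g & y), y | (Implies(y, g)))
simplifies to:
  True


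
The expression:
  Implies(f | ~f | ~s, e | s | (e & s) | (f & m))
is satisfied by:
  {s: True, m: True, e: True, f: True}
  {s: True, m: True, e: True, f: False}
  {s: True, e: True, f: True, m: False}
  {s: True, e: True, f: False, m: False}
  {s: True, m: True, f: True, e: False}
  {s: True, m: True, f: False, e: False}
  {s: True, f: True, e: False, m: False}
  {s: True, f: False, e: False, m: False}
  {m: True, e: True, f: True, s: False}
  {m: True, e: True, f: False, s: False}
  {e: True, f: True, s: False, m: False}
  {e: True, s: False, f: False, m: False}
  {m: True, f: True, s: False, e: False}


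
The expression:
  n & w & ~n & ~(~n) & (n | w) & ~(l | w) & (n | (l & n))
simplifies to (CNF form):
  False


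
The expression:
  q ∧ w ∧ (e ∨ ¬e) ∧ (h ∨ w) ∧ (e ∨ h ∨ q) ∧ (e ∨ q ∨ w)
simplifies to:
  q ∧ w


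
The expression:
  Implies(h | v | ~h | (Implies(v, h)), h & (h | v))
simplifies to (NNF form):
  h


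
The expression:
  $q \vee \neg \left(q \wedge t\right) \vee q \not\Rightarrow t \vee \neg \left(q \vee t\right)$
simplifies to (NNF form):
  $\text{True}$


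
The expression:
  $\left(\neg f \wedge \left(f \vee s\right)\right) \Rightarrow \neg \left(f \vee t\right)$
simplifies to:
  $f \vee \neg s \vee \neg t$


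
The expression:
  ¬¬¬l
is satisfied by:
  {l: False}


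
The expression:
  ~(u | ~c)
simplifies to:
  c & ~u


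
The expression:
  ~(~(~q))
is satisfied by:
  {q: False}


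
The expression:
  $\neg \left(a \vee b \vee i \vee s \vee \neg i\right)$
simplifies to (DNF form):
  $\text{False}$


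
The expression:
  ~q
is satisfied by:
  {q: False}


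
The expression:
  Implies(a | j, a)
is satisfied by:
  {a: True, j: False}
  {j: False, a: False}
  {j: True, a: True}


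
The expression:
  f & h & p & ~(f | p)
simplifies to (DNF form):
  False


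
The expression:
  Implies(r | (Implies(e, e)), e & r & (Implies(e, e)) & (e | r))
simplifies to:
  e & r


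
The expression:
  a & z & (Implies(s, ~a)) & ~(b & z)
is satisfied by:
  {z: True, a: True, b: False, s: False}


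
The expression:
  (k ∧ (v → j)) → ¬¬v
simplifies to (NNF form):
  v ∨ ¬k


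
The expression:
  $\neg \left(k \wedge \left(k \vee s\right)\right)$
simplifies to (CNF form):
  $\neg k$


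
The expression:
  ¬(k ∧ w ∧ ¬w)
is always true.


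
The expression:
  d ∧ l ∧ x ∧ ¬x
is never true.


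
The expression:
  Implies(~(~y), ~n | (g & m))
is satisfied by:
  {m: True, g: True, n: False, y: False}
  {m: True, g: False, n: False, y: False}
  {g: True, y: False, m: False, n: False}
  {y: False, g: False, m: False, n: False}
  {y: True, m: True, g: True, n: False}
  {y: True, m: True, g: False, n: False}
  {y: True, g: True, m: False, n: False}
  {y: True, g: False, m: False, n: False}
  {n: True, m: True, g: True, y: False}
  {n: True, m: True, g: False, y: False}
  {n: True, g: True, m: False, y: False}
  {n: True, g: False, m: False, y: False}
  {y: True, n: True, m: True, g: True}


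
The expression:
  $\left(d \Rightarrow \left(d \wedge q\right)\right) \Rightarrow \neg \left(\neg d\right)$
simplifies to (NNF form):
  $d$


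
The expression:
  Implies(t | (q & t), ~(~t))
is always true.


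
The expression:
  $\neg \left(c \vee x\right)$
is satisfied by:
  {x: False, c: False}


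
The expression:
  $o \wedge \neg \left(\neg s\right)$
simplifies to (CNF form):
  $o \wedge s$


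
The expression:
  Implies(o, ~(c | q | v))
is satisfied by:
  {q: False, v: False, o: False, c: False}
  {c: True, q: False, v: False, o: False}
  {v: True, c: False, q: False, o: False}
  {c: True, v: True, q: False, o: False}
  {q: True, c: False, v: False, o: False}
  {c: True, q: True, v: False, o: False}
  {v: True, q: True, c: False, o: False}
  {c: True, v: True, q: True, o: False}
  {o: True, c: False, q: False, v: False}


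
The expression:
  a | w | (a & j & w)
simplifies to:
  a | w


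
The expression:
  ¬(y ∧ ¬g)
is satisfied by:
  {g: True, y: False}
  {y: False, g: False}
  {y: True, g: True}


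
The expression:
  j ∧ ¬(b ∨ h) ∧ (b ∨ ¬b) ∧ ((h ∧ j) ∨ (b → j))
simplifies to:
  j ∧ ¬b ∧ ¬h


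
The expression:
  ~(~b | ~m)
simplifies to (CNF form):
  b & m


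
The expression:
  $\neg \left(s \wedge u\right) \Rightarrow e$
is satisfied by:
  {u: True, e: True, s: True}
  {u: True, e: True, s: False}
  {e: True, s: True, u: False}
  {e: True, s: False, u: False}
  {u: True, s: True, e: False}


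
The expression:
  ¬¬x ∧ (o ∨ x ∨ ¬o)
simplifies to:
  x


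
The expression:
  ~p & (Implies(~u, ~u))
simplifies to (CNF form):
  ~p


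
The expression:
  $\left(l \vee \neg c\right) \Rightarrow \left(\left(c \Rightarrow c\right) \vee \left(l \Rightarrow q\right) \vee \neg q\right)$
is always true.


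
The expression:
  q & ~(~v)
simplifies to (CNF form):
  q & v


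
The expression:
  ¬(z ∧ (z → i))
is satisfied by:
  {z: False, i: False}
  {i: True, z: False}
  {z: True, i: False}


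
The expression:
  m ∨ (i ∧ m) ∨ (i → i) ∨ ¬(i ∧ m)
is always true.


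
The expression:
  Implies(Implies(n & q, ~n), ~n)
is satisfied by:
  {q: True, n: False}
  {n: False, q: False}
  {n: True, q: True}


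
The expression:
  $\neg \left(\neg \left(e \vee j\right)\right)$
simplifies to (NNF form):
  $e \vee j$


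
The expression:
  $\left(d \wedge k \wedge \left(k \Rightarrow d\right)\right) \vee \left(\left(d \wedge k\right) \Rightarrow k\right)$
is always true.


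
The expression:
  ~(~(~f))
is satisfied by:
  {f: False}


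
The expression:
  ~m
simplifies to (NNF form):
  ~m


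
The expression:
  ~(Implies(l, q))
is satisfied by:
  {l: True, q: False}


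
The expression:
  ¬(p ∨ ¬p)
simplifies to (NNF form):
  False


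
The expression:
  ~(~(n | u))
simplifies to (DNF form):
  n | u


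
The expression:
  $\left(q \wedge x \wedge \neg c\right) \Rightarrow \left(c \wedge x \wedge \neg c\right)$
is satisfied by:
  {c: True, q: False, x: False}
  {q: False, x: False, c: False}
  {c: True, x: True, q: False}
  {x: True, q: False, c: False}
  {c: True, q: True, x: False}
  {q: True, c: False, x: False}
  {c: True, x: True, q: True}


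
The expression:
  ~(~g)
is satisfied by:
  {g: True}


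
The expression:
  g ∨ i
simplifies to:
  g ∨ i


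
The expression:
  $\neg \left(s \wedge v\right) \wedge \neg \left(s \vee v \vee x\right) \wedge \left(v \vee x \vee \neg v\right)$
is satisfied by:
  {x: False, v: False, s: False}


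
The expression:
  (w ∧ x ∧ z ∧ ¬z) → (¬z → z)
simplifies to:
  True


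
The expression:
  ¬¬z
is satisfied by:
  {z: True}


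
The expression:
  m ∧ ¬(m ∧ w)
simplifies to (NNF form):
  m ∧ ¬w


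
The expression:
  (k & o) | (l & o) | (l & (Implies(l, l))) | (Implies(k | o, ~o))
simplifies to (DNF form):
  k | l | ~o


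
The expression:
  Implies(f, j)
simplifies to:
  j | ~f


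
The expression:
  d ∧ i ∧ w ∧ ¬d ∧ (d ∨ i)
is never true.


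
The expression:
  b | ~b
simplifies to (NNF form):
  True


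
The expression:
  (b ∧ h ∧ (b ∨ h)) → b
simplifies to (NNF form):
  True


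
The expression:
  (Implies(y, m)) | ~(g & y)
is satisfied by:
  {m: True, g: False, y: False}
  {g: False, y: False, m: False}
  {y: True, m: True, g: False}
  {y: True, g: False, m: False}
  {m: True, g: True, y: False}
  {g: True, m: False, y: False}
  {y: True, g: True, m: True}


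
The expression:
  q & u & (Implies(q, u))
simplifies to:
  q & u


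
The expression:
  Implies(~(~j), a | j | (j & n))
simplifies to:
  True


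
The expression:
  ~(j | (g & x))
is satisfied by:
  {g: False, j: False, x: False}
  {x: True, g: False, j: False}
  {g: True, x: False, j: False}


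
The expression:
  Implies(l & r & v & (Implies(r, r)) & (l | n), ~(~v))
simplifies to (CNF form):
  True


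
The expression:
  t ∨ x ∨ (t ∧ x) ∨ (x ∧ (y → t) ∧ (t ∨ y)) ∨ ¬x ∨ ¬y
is always true.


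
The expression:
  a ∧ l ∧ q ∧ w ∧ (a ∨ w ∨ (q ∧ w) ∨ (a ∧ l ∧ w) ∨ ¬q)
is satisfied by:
  {a: True, w: True, q: True, l: True}


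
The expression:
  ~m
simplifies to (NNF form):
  ~m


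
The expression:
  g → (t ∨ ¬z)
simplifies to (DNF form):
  t ∨ ¬g ∨ ¬z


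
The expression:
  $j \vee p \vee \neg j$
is always true.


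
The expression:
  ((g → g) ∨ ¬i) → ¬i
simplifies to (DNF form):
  ¬i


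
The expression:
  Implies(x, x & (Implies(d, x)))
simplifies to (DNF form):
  True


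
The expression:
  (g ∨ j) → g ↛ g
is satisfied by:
  {g: False, j: False}


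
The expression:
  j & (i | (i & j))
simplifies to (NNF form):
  i & j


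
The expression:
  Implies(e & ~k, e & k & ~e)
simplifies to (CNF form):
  k | ~e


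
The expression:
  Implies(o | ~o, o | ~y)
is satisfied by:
  {o: True, y: False}
  {y: False, o: False}
  {y: True, o: True}


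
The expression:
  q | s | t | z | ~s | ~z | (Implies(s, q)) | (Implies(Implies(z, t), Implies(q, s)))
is always true.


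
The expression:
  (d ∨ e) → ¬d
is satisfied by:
  {d: False}


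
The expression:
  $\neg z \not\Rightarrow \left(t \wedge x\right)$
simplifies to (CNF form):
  $\neg z \wedge \left(\neg t \vee \neg x\right)$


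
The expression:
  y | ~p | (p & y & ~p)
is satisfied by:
  {y: True, p: False}
  {p: False, y: False}
  {p: True, y: True}


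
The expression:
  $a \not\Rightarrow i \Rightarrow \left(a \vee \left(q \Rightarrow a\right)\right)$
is always true.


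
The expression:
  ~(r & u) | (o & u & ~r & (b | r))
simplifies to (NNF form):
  ~r | ~u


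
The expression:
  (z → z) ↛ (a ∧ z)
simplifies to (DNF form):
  ¬a ∨ ¬z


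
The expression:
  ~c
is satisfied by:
  {c: False}


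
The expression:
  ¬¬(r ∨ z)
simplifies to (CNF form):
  r ∨ z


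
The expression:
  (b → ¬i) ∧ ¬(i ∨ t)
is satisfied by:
  {i: False, t: False}


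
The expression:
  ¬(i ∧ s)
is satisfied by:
  {s: False, i: False}
  {i: True, s: False}
  {s: True, i: False}


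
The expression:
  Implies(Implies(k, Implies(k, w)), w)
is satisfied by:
  {k: True, w: True}
  {k: True, w: False}
  {w: True, k: False}


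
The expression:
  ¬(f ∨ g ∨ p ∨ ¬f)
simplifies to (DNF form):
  False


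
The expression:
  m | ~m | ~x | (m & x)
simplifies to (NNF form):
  True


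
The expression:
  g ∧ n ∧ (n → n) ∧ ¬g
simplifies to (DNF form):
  False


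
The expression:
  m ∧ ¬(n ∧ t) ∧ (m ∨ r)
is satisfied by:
  {m: True, t: False, n: False}
  {n: True, m: True, t: False}
  {t: True, m: True, n: False}


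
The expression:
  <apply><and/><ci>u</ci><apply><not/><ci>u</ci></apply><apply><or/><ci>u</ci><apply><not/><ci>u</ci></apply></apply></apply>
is never true.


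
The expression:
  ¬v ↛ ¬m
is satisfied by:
  {m: True, v: False}


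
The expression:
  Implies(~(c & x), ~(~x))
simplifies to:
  x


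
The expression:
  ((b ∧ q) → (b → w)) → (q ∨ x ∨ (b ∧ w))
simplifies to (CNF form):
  (b ∨ q ∨ x) ∧ (q ∨ w ∨ x)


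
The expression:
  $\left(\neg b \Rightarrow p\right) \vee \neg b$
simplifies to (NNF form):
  $\text{True}$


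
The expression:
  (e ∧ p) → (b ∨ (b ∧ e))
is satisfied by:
  {b: True, p: False, e: False}
  {p: False, e: False, b: False}
  {b: True, e: True, p: False}
  {e: True, p: False, b: False}
  {b: True, p: True, e: False}
  {p: True, b: False, e: False}
  {b: True, e: True, p: True}


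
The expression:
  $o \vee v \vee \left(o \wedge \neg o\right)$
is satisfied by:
  {o: True, v: True}
  {o: True, v: False}
  {v: True, o: False}


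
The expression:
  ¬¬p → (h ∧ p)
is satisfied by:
  {h: True, p: False}
  {p: False, h: False}
  {p: True, h: True}


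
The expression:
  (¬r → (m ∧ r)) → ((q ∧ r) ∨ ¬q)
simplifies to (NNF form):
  True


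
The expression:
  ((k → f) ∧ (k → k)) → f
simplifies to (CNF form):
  f ∨ k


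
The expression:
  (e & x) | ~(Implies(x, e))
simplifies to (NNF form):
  x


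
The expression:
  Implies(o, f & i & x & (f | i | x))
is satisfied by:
  {i: True, x: True, f: True, o: False}
  {i: True, x: True, f: False, o: False}
  {i: True, f: True, x: False, o: False}
  {i: True, f: False, x: False, o: False}
  {x: True, f: True, i: False, o: False}
  {x: True, i: False, f: False, o: False}
  {x: False, f: True, i: False, o: False}
  {x: False, i: False, f: False, o: False}
  {i: True, o: True, x: True, f: True}


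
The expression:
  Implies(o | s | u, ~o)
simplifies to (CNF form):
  ~o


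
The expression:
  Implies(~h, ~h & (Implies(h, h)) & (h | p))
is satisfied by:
  {p: True, h: True}
  {p: True, h: False}
  {h: True, p: False}


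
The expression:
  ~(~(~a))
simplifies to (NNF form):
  ~a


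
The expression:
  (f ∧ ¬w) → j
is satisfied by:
  {w: True, j: True, f: False}
  {w: True, j: False, f: False}
  {j: True, w: False, f: False}
  {w: False, j: False, f: False}
  {f: True, w: True, j: True}
  {f: True, w: True, j: False}
  {f: True, j: True, w: False}


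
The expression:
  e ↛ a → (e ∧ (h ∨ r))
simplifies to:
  a ∨ h ∨ r ∨ ¬e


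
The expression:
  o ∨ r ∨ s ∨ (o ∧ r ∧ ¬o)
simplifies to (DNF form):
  o ∨ r ∨ s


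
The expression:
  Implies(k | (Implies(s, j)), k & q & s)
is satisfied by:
  {q: True, s: True, j: False, k: False}
  {s: True, q: False, j: False, k: False}
  {q: True, k: True, s: True, j: False}
  {q: True, k: True, j: True, s: True}


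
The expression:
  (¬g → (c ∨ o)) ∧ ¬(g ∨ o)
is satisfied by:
  {c: True, g: False, o: False}


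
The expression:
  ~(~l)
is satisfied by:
  {l: True}


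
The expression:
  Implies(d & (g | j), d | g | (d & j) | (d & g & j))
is always true.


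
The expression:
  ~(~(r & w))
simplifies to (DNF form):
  r & w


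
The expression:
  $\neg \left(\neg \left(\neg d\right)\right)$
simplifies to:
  $\neg d$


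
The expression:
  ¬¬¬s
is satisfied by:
  {s: False}


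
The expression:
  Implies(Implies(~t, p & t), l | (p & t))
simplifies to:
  l | p | ~t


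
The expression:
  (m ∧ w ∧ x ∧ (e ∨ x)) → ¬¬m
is always true.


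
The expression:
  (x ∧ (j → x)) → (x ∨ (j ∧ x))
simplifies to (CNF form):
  True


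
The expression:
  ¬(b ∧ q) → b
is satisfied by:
  {b: True}


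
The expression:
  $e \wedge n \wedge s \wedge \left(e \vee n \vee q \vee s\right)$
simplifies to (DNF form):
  $e \wedge n \wedge s$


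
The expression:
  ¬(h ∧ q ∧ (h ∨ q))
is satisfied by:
  {h: False, q: False}
  {q: True, h: False}
  {h: True, q: False}


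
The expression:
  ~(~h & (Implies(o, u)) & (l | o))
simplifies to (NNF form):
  h | (o & ~u) | (~l & ~o)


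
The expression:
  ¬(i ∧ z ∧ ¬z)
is always true.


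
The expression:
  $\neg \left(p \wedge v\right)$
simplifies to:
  $\neg p \vee \neg v$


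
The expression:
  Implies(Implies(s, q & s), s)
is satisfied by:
  {s: True}


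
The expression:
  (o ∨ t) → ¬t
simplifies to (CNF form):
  ¬t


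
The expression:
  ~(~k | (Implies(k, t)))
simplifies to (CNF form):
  k & ~t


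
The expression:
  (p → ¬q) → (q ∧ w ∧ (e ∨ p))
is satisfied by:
  {e: True, p: True, q: True, w: True}
  {e: True, p: True, q: True, w: False}
  {p: True, q: True, w: True, e: False}
  {p: True, q: True, w: False, e: False}
  {e: True, q: True, w: True, p: False}


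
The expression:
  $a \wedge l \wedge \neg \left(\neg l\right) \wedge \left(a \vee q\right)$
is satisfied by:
  {a: True, l: True}


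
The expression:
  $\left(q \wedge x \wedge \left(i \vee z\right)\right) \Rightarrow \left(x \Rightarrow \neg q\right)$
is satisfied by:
  {i: False, q: False, x: False, z: False}
  {z: True, i: False, q: False, x: False}
  {i: True, z: False, q: False, x: False}
  {z: True, i: True, q: False, x: False}
  {x: True, z: False, i: False, q: False}
  {x: True, z: True, i: False, q: False}
  {x: True, i: True, z: False, q: False}
  {x: True, z: True, i: True, q: False}
  {q: True, x: False, i: False, z: False}
  {q: True, z: True, x: False, i: False}
  {q: True, i: True, x: False, z: False}
  {z: True, q: True, i: True, x: False}
  {q: True, x: True, z: False, i: False}


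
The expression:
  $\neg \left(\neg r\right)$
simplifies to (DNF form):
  $r$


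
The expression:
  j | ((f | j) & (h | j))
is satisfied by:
  {f: True, j: True, h: True}
  {f: True, j: True, h: False}
  {j: True, h: True, f: False}
  {j: True, h: False, f: False}
  {f: True, h: True, j: False}


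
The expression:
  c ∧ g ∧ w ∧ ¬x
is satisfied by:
  {c: True, w: True, g: True, x: False}


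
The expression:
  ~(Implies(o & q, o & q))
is never true.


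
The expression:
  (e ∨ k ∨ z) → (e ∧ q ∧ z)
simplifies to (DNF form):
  (e ∧ q ∧ z) ∨ (e ∧ q ∧ ¬e) ∨ (e ∧ z ∧ ¬z) ∨ (e ∧ ¬e ∧ ¬z) ∨ (z ∧ ¬k ∧ ¬z) ∨ (¬e ∧ ¬k ∧ ¬z) ∨ (e ∧ q ∧ z ∧ ¬k) ∨ (e ∧ q ∧ z ∧ ¬z) ∨ (e ∧ q ∧ ¬e ∧ ¬k) ∨ (e ∧ q ∧ ¬e ∧ ¬z) ∨ (e ∧ z ∧ ¬k ∧ ¬z) ∨ (e ∧ ¬e ∧ ¬k ∧ ¬z) ∨ (q ∧ z ∧ ¬k ∧ ¬z) ∨ (q ∧ ¬e ∧ ¬k ∧ ¬z)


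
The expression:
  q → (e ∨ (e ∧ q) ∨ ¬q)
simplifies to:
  e ∨ ¬q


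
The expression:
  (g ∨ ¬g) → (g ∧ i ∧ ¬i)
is never true.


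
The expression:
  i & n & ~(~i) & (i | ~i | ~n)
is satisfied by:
  {i: True, n: True}


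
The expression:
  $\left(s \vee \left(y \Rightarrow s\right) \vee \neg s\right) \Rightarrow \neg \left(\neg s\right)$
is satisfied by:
  {s: True}


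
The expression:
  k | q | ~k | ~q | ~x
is always true.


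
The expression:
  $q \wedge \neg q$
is never true.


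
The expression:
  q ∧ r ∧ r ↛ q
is never true.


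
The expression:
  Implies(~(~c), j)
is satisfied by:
  {j: True, c: False}
  {c: False, j: False}
  {c: True, j: True}


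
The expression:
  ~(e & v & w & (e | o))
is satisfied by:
  {w: False, v: False, e: False}
  {e: True, w: False, v: False}
  {v: True, w: False, e: False}
  {e: True, v: True, w: False}
  {w: True, e: False, v: False}
  {e: True, w: True, v: False}
  {v: True, w: True, e: False}


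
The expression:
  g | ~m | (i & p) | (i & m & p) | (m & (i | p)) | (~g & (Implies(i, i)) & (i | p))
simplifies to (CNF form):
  g | i | p | ~m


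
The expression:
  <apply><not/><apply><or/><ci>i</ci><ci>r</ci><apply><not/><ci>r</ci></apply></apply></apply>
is never true.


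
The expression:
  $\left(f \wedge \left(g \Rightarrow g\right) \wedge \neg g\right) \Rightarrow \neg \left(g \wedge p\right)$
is always true.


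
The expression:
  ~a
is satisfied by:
  {a: False}


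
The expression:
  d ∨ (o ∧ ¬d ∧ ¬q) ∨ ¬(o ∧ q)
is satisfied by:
  {d: True, o: False, q: False}
  {o: False, q: False, d: False}
  {d: True, q: True, o: False}
  {q: True, o: False, d: False}
  {d: True, o: True, q: False}
  {o: True, d: False, q: False}
  {d: True, q: True, o: True}


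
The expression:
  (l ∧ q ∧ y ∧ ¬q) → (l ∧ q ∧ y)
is always true.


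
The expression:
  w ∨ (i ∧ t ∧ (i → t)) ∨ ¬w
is always true.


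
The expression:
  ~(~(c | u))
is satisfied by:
  {c: True, u: True}
  {c: True, u: False}
  {u: True, c: False}


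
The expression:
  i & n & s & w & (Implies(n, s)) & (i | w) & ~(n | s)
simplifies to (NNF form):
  False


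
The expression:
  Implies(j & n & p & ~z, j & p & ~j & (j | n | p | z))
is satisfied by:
  {z: True, p: False, n: False, j: False}
  {j: False, p: False, z: False, n: False}
  {j: True, z: True, p: False, n: False}
  {j: True, p: False, z: False, n: False}
  {n: True, z: True, j: False, p: False}
  {n: True, j: False, p: False, z: False}
  {n: True, j: True, z: True, p: False}
  {n: True, j: True, p: False, z: False}
  {z: True, p: True, n: False, j: False}
  {p: True, n: False, z: False, j: False}
  {j: True, p: True, z: True, n: False}
  {j: True, p: True, n: False, z: False}
  {z: True, p: True, n: True, j: False}
  {p: True, n: True, j: False, z: False}
  {j: True, p: True, n: True, z: True}


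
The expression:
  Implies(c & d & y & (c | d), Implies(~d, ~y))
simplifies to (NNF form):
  True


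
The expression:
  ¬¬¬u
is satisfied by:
  {u: False}


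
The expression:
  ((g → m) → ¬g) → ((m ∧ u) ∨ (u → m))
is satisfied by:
  {m: True, u: False}
  {u: False, m: False}
  {u: True, m: True}


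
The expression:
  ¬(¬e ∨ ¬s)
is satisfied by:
  {e: True, s: True}


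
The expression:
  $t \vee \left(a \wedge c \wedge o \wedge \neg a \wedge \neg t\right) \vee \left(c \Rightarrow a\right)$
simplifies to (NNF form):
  $a \vee t \vee \neg c$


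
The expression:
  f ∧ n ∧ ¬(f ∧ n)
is never true.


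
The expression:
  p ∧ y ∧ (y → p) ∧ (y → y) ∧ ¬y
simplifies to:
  False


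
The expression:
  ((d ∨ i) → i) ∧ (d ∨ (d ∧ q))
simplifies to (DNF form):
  d ∧ i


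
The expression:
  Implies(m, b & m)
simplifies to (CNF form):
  b | ~m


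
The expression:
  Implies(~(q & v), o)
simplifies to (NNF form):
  o | (q & v)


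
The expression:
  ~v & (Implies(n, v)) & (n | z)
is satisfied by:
  {z: True, n: False, v: False}


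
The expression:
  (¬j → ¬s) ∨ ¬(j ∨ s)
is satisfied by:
  {j: True, s: False}
  {s: False, j: False}
  {s: True, j: True}


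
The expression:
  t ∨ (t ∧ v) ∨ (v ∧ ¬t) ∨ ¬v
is always true.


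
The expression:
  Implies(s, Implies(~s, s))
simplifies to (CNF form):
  True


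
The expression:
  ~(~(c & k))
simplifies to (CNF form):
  c & k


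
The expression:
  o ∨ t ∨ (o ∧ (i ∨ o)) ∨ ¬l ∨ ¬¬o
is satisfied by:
  {o: True, t: True, l: False}
  {o: True, l: False, t: False}
  {t: True, l: False, o: False}
  {t: False, l: False, o: False}
  {o: True, t: True, l: True}
  {o: True, l: True, t: False}
  {t: True, l: True, o: False}


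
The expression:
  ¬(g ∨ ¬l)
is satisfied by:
  {l: True, g: False}


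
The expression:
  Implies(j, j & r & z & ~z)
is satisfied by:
  {j: False}


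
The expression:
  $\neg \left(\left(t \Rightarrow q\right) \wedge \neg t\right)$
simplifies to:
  $t$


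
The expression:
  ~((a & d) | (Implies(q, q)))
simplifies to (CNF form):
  False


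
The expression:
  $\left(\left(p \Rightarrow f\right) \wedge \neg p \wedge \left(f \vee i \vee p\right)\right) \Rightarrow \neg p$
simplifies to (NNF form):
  $\text{True}$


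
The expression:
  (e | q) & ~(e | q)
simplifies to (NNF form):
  False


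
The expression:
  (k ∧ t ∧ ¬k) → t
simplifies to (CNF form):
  True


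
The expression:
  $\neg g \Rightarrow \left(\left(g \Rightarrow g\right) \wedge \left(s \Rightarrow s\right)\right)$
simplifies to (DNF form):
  $\text{True}$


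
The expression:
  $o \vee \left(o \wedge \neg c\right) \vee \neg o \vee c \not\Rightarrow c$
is always true.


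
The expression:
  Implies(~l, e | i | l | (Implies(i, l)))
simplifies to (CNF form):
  True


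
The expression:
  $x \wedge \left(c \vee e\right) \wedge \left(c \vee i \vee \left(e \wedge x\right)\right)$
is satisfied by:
  {c: True, e: True, x: True}
  {c: True, x: True, e: False}
  {e: True, x: True, c: False}


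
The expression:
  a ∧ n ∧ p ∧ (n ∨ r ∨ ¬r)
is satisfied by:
  {a: True, p: True, n: True}


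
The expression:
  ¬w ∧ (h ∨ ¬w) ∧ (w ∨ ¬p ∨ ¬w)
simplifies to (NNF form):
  ¬w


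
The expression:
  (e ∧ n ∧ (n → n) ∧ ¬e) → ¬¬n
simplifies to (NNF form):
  True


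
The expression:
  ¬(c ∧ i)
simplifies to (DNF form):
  ¬c ∨ ¬i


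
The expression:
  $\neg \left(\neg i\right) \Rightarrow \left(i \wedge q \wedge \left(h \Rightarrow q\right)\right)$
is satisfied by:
  {q: True, i: False}
  {i: False, q: False}
  {i: True, q: True}


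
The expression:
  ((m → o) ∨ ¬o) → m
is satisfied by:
  {m: True}


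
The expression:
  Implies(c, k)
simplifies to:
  k | ~c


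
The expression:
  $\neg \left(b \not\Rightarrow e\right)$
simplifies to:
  $e \vee \neg b$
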